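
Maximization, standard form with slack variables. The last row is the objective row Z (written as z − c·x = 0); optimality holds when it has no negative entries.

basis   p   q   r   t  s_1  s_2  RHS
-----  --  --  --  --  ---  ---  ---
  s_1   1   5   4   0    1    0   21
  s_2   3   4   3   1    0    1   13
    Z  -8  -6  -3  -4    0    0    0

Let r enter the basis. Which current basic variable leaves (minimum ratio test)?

Column r entries and ratios — s_1: 21/4 = 21/4; s_2: 13/3 = 13/3.
Smallest ratio is 13/3 in the row of s_2, so s_2 leaves.

s_2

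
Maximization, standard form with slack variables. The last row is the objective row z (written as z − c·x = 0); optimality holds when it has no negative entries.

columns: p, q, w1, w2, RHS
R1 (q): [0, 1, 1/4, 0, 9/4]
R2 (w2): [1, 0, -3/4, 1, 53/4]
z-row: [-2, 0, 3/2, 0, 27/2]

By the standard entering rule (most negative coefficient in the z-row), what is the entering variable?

Negative z-row entries: p: -2.
The most negative is -2 in column p, so p enters.

p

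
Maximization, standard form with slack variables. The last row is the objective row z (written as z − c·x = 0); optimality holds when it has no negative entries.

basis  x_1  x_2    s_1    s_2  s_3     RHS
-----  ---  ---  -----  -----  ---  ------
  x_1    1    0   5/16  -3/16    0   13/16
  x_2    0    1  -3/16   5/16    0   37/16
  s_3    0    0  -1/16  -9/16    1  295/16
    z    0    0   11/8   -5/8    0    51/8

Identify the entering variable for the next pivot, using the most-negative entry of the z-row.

s_2

Negative z-row entries: s_2: -5/8.
The most negative is -5/8 in column s_2, so s_2 enters.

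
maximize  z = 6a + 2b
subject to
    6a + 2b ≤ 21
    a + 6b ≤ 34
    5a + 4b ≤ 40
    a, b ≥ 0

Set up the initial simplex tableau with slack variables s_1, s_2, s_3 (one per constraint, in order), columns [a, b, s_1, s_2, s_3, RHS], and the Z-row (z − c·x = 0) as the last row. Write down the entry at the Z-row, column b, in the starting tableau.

The Z-row carries the negated objective coefficients: the b entry is -2.

-2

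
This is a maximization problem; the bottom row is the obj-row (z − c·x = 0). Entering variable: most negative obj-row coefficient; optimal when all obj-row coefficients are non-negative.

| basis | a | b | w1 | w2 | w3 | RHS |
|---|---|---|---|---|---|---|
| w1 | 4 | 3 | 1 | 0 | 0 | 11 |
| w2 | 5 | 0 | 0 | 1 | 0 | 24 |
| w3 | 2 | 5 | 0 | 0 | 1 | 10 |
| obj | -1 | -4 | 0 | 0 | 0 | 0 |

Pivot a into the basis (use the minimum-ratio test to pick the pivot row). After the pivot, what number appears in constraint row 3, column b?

Ratio test on column a — row 1: 11/4 = 11/4; row 2: 24/5 = 24/5; row 3: 10/2 = 5. Minimum is 11/4 at row 1 (w1 leaves); pivot element 4.
Divide row 1 by 4; eliminate column a from the other rows.
Row 3 update in column b: 5 − 2·(3/4) = 7/2.

7/2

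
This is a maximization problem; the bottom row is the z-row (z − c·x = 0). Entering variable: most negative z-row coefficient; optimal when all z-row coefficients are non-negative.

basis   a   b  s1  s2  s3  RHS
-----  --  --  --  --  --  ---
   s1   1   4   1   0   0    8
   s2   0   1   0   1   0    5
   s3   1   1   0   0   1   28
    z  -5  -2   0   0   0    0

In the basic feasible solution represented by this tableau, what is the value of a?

0

a is not in the basis, so in the current basic feasible solution a = 0.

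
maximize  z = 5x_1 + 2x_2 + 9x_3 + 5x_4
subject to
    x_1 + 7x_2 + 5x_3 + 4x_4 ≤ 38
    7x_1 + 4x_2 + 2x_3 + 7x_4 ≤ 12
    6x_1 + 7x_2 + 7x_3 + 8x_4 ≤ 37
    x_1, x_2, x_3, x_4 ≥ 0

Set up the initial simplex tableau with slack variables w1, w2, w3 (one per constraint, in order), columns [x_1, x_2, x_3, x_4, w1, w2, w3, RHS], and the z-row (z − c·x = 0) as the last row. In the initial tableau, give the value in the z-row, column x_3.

-9

The z-row carries the negated objective coefficients: the x_3 entry is -9.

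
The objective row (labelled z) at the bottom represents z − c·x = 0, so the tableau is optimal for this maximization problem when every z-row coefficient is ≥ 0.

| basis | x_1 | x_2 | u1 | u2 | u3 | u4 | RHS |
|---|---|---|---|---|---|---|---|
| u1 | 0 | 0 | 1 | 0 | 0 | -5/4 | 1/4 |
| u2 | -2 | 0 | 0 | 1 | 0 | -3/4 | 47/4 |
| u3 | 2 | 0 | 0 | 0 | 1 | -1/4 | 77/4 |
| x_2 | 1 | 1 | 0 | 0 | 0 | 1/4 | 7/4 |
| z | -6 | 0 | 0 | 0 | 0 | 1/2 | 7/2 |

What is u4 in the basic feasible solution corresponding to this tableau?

u4 is not in the basis, so in the current basic feasible solution u4 = 0.

0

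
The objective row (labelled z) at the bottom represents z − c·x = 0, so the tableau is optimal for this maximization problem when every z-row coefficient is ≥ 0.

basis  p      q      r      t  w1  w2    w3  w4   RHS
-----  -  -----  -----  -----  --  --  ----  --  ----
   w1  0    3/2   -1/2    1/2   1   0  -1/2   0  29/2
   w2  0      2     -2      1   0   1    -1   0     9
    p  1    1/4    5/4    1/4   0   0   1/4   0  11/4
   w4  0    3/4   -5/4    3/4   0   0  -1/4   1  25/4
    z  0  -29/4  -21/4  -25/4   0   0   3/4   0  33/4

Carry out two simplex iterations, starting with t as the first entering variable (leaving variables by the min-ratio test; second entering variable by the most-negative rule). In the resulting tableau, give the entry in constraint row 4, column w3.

0

Ratio test on column t — row 1: (29/2)/(1/2) = 29; row 2: 9/1 = 9; row 3: (11/4)/(1/4) = 11; row 4: (25/4)/(3/4) = 25/3. Minimum is 25/3 at row 4 (w4 leaves); pivot element 3/4.
Divide row 4 by 3/4; eliminate column t from the other rows.
Second iteration: most negative z-row entry is -47/3 in column r, so r enters.
Ratio test on column r — row 1: (31/3)/(1/3) = 31; row 2: entry -1/3 ≤ 0; row 3: (2/3)/(5/3) = 2/5; row 4: entry -5/3 ≤ 0. Minimum is 2/5 at row 3 (p leaves); pivot element 5/3.
Divide row 3 by 5/3; eliminate column r from the other rows.
After both pivots, the entry at constraint row 4, column w3 is 0.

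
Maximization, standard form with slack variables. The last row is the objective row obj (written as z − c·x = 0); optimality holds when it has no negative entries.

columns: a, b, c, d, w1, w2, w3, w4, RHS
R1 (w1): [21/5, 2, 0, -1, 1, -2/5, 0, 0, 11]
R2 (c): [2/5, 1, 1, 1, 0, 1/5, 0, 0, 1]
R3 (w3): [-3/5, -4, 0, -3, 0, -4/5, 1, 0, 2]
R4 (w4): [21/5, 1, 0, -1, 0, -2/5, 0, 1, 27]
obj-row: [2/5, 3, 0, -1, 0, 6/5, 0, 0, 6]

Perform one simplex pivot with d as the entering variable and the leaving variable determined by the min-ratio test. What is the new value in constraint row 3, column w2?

-1/5

Ratio test on column d — row 1: entry -1 ≤ 0; row 2: 1/1 = 1; row 3: entry -3 ≤ 0; row 4: entry -1 ≤ 0. Minimum is 1 at row 2 (c leaves); pivot element 1.
Divide row 2 by 1; eliminate column d from the other rows.
Row 3 update in column w2: -4/5 − (-3)·(1/5) = -1/5.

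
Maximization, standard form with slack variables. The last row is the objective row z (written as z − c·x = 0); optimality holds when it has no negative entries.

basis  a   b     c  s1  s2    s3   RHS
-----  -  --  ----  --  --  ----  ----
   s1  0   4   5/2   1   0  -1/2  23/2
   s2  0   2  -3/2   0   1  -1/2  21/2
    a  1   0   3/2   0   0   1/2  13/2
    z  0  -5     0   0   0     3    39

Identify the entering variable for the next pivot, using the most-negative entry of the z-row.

Negative z-row entries: b: -5.
The most negative is -5 in column b, so b enters.

b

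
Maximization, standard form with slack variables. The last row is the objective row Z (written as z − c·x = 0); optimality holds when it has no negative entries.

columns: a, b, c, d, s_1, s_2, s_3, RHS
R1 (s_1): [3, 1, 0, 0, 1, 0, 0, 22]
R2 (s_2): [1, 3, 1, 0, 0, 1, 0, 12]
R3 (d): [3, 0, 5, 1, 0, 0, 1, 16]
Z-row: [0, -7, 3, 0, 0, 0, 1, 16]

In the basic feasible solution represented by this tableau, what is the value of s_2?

12

s_2 is basic (row 2); its value is the RHS of that row, 12.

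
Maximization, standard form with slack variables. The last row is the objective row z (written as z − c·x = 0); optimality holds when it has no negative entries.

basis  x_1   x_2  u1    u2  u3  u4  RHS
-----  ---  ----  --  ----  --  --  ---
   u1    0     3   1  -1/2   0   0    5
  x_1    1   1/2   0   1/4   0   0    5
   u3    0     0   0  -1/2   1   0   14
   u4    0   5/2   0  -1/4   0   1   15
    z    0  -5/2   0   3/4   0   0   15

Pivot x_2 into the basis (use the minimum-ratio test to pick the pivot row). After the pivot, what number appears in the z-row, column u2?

Ratio test on column x_2 — row 1: 5/3 = 5/3; row 2: 5/(1/2) = 10; row 3: entry 0 ≤ 0; row 4: 15/(5/2) = 6. Minimum is 5/3 at row 1 (u1 leaves); pivot element 3.
Divide row 1 by 3; eliminate column x_2 from the other rows.
z-row update in column u2: 3/4 − (-5/2)·(-1/6) = 1/3.

1/3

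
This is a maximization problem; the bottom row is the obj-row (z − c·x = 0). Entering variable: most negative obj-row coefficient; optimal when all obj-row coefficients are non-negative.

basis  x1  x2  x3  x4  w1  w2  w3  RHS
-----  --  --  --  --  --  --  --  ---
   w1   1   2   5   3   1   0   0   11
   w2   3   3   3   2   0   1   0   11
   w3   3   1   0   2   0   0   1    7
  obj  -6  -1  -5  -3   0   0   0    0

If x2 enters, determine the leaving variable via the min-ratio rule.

w2

Column x2 entries and ratios — w1: 11/2 = 11/2; w2: 11/3 = 11/3; w3: 7/1 = 7.
Smallest ratio is 11/3 in the row of w2, so w2 leaves.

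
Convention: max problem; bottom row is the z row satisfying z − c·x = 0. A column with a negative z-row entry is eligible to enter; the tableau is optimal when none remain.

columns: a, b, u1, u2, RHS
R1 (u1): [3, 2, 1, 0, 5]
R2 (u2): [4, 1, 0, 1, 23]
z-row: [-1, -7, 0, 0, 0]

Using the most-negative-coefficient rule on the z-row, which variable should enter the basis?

b

Negative z-row entries: a: -1, b: -7.
The most negative is -7 in column b, so b enters.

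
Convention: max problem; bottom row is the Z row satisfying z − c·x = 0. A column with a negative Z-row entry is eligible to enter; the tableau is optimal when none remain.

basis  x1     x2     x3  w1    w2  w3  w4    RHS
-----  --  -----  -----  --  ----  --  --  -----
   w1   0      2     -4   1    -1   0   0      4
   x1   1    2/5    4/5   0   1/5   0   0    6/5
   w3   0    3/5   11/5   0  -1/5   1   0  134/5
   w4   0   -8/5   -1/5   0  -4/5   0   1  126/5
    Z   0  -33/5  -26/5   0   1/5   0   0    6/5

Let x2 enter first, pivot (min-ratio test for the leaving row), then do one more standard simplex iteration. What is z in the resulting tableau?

Ratio test on column x2 — row 1: 4/2 = 2; row 2: (6/5)/(2/5) = 3; row 3: (134/5)/(3/5) = 134/3; row 4: entry -8/5 ≤ 0. Minimum is 2 at row 1 (w1 leaves); pivot element 2.
Pivot on row 1; the Z-row RHS becomes 6/5 − (-33/5)·2 = 72/5.
Next entering variable (most negative Z-row entry -92/5): x3.
Ratio test on column x3 — row 1: entry -2 ≤ 0; row 2: (2/5)/(8/5) = 1/4; row 3: (128/5)/(17/5) = 128/17; row 4: entry -17/5 ≤ 0. Minimum is 1/4 at row 2 (x1 leaves); pivot element 8/5.
After the second pivot the Z-row RHS is 72/5 − (-92/5)·(1/4) = 19.

19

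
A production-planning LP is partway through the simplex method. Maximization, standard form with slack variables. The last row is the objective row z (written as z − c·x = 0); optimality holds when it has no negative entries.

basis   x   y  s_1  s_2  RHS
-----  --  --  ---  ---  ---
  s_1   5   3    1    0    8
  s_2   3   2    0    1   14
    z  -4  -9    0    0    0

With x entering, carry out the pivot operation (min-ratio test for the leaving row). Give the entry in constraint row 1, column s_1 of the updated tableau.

Ratio test on column x — row 1: 8/5 = 8/5; row 2: 14/3 = 14/3. Minimum is 8/5 at row 1 (s_1 leaves); pivot element 5.
Divide row 1 by 5; eliminate column x from the other rows.
In the new row 1, the s_1 entry is the old entry divided by the pivot: 1/5 = 1/5.

1/5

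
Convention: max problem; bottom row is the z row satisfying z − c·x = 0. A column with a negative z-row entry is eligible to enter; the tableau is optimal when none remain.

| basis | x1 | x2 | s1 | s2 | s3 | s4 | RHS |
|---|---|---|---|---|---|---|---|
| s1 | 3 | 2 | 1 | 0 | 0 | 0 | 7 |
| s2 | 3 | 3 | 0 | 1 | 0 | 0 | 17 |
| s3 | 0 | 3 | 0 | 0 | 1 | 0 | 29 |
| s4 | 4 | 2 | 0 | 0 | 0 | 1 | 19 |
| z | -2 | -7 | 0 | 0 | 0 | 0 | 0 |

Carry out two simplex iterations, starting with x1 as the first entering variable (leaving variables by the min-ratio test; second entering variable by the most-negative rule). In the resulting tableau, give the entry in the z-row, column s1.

Ratio test on column x1 — row 1: 7/3 = 7/3; row 2: 17/3 = 17/3; row 3: entry 0 ≤ 0; row 4: 19/4 = 19/4. Minimum is 7/3 at row 1 (s1 leaves); pivot element 3.
Divide row 1 by 3; eliminate column x1 from the other rows.
Second iteration: most negative z-row entry is -17/3 in column x2, so x2 enters.
Ratio test on column x2 — row 1: (7/3)/(2/3) = 7/2; row 2: 10/1 = 10; row 3: 29/3 = 29/3; row 4: entry -2/3 ≤ 0. Minimum is 7/2 at row 1 (x1 leaves); pivot element 2/3.
Divide row 1 by 2/3; eliminate column x2 from the other rows.
After both pivots, the entry at the z-row, column s1 is 7/2.

7/2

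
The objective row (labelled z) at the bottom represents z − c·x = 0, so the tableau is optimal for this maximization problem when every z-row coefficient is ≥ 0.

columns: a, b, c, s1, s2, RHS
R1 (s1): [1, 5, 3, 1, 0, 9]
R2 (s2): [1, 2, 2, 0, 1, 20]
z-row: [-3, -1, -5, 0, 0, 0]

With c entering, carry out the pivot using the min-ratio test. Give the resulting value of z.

15

Ratio test on column c — row 1: 9/3 = 3; row 2: 20/2 = 10. Minimum is 3 at row 1 (s1 leaves); pivot element 3.
Pivot on row 1; the z-row RHS becomes 0 − (-5)·3 = 15.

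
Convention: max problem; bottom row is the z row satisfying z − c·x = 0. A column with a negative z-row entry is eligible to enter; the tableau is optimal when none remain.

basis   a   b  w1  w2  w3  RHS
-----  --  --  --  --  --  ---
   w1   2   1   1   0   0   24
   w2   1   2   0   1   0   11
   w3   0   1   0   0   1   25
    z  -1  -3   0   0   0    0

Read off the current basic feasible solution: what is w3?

25

w3 is basic (row 3); its value is the RHS of that row, 25.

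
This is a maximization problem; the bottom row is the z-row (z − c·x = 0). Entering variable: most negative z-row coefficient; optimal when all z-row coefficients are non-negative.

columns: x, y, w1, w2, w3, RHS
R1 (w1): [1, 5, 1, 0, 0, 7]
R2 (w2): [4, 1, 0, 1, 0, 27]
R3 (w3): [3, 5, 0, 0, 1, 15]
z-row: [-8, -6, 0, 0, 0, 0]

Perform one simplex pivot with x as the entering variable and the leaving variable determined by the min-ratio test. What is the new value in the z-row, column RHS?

Ratio test on column x — row 1: 7/1 = 7; row 2: 27/4 = 27/4; row 3: 15/3 = 5. Minimum is 5 at row 3 (w3 leaves); pivot element 3.
Divide row 3 by 3; eliminate column x from the other rows.
z-row update in column RHS: 0 − (-8)·5 = 40.

40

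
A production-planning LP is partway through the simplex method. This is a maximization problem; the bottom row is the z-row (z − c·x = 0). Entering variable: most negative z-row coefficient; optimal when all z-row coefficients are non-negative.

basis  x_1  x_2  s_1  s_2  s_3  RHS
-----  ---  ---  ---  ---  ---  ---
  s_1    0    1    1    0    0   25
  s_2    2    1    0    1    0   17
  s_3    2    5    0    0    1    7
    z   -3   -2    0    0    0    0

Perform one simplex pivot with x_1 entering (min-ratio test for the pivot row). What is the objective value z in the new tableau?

Ratio test on column x_1 — row 1: entry 0 ≤ 0; row 2: 17/2 = 17/2; row 3: 7/2 = 7/2. Minimum is 7/2 at row 3 (s_3 leaves); pivot element 2.
Pivot on row 3; the z-row RHS becomes 0 − (-3)·(7/2) = 21/2.

21/2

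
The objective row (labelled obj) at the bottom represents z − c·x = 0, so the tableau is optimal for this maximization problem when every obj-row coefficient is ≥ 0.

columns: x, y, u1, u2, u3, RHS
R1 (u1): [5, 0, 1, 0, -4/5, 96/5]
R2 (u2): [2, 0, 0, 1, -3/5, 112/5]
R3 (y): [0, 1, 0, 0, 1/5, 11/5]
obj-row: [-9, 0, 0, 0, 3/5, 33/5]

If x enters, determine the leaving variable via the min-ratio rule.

Column x entries and ratios — u1: (96/5)/5 = 96/25; u2: (112/5)/2 = 56/5; y: 0 ≤ 0, skip.
Smallest ratio is 96/25 in the row of u1, so u1 leaves.

u1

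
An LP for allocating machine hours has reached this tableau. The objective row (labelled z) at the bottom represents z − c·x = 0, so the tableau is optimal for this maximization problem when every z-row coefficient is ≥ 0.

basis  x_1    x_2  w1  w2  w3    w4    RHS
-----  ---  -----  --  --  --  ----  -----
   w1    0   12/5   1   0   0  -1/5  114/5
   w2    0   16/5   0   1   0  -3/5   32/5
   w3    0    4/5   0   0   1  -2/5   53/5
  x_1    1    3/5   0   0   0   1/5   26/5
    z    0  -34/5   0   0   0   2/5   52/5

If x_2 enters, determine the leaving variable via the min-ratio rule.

w2

Column x_2 entries and ratios — w1: (114/5)/(12/5) = 19/2; w2: (32/5)/(16/5) = 2; w3: (53/5)/(4/5) = 53/4; x_1: (26/5)/(3/5) = 26/3.
Smallest ratio is 2 in the row of w2, so w2 leaves.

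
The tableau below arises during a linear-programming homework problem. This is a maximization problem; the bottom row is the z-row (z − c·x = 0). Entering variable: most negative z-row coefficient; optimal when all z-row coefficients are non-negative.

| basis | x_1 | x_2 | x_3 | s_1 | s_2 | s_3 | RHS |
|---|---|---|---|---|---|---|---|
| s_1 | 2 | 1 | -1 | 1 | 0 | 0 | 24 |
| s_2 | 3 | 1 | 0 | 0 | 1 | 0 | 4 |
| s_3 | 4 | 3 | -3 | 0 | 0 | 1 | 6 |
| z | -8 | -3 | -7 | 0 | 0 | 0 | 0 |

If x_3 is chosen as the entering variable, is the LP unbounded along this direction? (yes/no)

Every constraint-row entry in column x_3 is ≤ 0, so increasing x_3 is unbounded.

yes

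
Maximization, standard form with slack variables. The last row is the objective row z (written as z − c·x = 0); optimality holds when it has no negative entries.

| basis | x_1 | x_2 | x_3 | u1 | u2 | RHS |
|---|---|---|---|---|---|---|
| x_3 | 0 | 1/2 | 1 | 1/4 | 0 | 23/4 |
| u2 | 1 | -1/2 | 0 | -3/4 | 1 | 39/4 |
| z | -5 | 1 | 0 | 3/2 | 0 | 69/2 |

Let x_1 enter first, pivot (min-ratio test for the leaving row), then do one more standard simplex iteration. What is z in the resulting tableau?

Ratio test on column x_1 — row 1: entry 0 ≤ 0; row 2: (39/4)/1 = 39/4. Minimum is 39/4 at row 2 (u2 leaves); pivot element 1.
Pivot on row 2; the z-row RHS becomes 69/2 − (-5)·(39/4) = 333/4.
Next entering variable (most negative z-row entry -9/4): u1.
Ratio test on column u1 — row 1: (23/4)/(1/4) = 23; row 2: entry -3/4 ≤ 0. Minimum is 23 at row 1 (x_3 leaves); pivot element 1/4.
After the second pivot the z-row RHS is 333/4 − (-9/4)·23 = 135.

135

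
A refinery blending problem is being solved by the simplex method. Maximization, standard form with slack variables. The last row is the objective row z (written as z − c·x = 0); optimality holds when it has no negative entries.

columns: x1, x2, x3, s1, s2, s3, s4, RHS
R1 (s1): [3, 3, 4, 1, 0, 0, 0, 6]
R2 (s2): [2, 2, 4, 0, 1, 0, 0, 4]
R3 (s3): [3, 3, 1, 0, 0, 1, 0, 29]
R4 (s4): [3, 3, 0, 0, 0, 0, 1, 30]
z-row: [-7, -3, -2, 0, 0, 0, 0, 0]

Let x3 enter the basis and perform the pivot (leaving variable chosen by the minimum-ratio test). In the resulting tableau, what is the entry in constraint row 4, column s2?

Ratio test on column x3 — row 1: 6/4 = 3/2; row 2: 4/4 = 1; row 3: 29/1 = 29; row 4: entry 0 ≤ 0. Minimum is 1 at row 2 (s2 leaves); pivot element 4.
Divide row 2 by 4; eliminate column x3 from the other rows.
Row 4 update in column s2: 0 − 0·(1/4) = 0.

0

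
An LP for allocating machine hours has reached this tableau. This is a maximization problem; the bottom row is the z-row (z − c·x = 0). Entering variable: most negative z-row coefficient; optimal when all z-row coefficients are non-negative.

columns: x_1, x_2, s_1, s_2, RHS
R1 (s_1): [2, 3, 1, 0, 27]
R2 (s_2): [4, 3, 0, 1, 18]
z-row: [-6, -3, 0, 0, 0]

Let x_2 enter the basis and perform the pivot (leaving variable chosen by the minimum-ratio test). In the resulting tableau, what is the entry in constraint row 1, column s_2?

Ratio test on column x_2 — row 1: 27/3 = 9; row 2: 18/3 = 6. Minimum is 6 at row 2 (s_2 leaves); pivot element 3.
Divide row 2 by 3; eliminate column x_2 from the other rows.
Row 1 update in column s_2: 0 − 3·(1/3) = -1.

-1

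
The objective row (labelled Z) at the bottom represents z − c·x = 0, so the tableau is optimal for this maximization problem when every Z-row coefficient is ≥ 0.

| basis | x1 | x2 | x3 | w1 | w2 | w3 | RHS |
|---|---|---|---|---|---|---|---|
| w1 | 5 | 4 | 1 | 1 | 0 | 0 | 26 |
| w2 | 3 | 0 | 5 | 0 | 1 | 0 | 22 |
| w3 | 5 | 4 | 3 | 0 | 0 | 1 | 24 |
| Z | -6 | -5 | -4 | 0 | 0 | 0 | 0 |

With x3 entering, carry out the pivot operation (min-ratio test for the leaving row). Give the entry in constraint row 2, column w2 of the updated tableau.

Ratio test on column x3 — row 1: 26/1 = 26; row 2: 22/5 = 22/5; row 3: 24/3 = 8. Minimum is 22/5 at row 2 (w2 leaves); pivot element 5.
Divide row 2 by 5; eliminate column x3 from the other rows.
In the new row 2, the w2 entry is the old entry divided by the pivot: 1/5 = 1/5.

1/5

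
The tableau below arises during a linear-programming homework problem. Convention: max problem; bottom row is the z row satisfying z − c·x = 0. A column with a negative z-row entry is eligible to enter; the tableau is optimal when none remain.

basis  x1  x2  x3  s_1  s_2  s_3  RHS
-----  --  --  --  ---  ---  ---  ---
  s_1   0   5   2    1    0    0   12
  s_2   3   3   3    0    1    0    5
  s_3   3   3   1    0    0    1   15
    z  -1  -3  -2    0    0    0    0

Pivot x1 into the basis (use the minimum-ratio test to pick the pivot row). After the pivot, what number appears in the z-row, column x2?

Ratio test on column x1 — row 1: entry 0 ≤ 0; row 2: 5/3 = 5/3; row 3: 15/3 = 5. Minimum is 5/3 at row 2 (s_2 leaves); pivot element 3.
Divide row 2 by 3; eliminate column x1 from the other rows.
z-row update in column x2: -3 − (-1)·1 = -2.

-2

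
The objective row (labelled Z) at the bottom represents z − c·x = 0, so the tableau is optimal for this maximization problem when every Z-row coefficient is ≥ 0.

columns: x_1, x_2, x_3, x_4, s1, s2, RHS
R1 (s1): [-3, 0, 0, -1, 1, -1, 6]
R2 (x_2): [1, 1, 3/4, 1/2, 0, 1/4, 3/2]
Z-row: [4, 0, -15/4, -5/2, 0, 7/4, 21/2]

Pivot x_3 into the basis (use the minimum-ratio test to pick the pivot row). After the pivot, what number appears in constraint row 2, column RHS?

Ratio test on column x_3 — row 1: entry 0 ≤ 0; row 2: (3/2)/(3/4) = 2. Minimum is 2 at row 2 (x_2 leaves); pivot element 3/4.
Divide row 2 by 3/4; eliminate column x_3 from the other rows.
In the new row 2, the RHS entry is the old entry divided by the pivot: (3/2)/(3/4) = 2.

2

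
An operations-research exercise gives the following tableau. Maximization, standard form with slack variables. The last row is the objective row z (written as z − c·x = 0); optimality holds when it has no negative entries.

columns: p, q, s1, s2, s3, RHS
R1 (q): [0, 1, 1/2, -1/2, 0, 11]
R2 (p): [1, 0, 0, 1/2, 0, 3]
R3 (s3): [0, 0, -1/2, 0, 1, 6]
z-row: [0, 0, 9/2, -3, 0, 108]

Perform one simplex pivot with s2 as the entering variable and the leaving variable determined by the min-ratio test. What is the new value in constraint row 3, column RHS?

6

Ratio test on column s2 — row 1: entry -1/2 ≤ 0; row 2: 3/(1/2) = 6; row 3: entry 0 ≤ 0. Minimum is 6 at row 2 (p leaves); pivot element 1/2.
Divide row 2 by 1/2; eliminate column s2 from the other rows.
Row 3 update in column RHS: 6 − 0·6 = 6.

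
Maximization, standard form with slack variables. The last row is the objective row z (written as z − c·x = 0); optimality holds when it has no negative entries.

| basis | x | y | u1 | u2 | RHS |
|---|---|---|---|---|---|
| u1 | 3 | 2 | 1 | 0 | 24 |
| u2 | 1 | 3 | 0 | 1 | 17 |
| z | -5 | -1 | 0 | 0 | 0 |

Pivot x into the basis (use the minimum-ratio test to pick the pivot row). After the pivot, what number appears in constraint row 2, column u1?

-1/3

Ratio test on column x — row 1: 24/3 = 8; row 2: 17/1 = 17. Minimum is 8 at row 1 (u1 leaves); pivot element 3.
Divide row 1 by 3; eliminate column x from the other rows.
Row 2 update in column u1: 0 − 1·(1/3) = -1/3.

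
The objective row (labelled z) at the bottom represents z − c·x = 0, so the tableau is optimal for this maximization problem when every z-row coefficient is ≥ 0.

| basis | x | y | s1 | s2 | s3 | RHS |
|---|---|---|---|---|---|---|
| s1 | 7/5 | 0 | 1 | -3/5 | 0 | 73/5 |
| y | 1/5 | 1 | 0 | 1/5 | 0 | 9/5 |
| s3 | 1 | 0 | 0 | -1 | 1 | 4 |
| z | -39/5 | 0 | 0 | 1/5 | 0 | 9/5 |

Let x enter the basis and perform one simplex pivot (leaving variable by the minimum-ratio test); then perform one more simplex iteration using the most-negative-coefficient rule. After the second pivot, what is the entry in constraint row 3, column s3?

Ratio test on column x — row 1: (73/5)/(7/5) = 73/7; row 2: (9/5)/(1/5) = 9; row 3: 4/1 = 4. Minimum is 4 at row 3 (s3 leaves); pivot element 1.
Divide row 3 by 1; eliminate column x from the other rows.
Second iteration: most negative z-row entry is -38/5 in column s2, so s2 enters.
Ratio test on column s2 — row 1: 9/(4/5) = 45/4; row 2: 1/(2/5) = 5/2; row 3: entry -1 ≤ 0. Minimum is 5/2 at row 2 (y leaves); pivot element 2/5.
Divide row 2 by 2/5; eliminate column s2 from the other rows.
After both pivots, the entry at constraint row 3, column s3 is 1/2.

1/2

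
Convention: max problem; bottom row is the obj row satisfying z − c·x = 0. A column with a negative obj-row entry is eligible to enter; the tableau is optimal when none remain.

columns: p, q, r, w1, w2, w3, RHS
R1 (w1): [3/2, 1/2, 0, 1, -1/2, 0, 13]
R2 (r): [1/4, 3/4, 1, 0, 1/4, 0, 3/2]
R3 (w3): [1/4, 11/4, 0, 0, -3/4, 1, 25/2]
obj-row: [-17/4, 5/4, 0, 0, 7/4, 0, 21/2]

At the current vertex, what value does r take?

3/2

r is basic (row 2); its value is the RHS of that row, 3/2.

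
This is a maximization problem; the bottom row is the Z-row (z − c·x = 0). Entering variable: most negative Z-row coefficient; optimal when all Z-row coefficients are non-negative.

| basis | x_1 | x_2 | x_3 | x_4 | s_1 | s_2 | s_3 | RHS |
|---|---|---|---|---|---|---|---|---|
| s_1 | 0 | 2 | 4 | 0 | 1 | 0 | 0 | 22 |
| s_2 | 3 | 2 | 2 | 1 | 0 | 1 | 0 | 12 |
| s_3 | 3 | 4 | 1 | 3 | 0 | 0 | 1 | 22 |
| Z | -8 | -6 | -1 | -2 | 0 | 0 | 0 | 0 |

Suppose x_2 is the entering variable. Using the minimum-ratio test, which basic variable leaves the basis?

Column x_2 entries and ratios — s_1: 22/2 = 11; s_2: 12/2 = 6; s_3: 22/4 = 11/2.
Smallest ratio is 11/2 in the row of s_3, so s_3 leaves.

s_3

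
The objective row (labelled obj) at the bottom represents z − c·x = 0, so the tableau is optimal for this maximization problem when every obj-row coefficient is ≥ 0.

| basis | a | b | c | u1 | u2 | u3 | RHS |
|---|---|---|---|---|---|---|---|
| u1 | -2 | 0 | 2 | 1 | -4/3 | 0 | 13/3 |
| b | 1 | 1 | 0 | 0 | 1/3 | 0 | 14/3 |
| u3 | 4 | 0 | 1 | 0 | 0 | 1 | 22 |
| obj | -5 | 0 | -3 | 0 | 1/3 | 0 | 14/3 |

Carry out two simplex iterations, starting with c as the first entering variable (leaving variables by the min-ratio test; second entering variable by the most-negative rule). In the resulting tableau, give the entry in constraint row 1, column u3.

Ratio test on column c — row 1: (13/3)/2 = 13/6; row 2: entry 0 ≤ 0; row 3: 22/1 = 22. Minimum is 13/6 at row 1 (u1 leaves); pivot element 2.
Divide row 1 by 2; eliminate column c from the other rows.
Second iteration: most negative obj-row entry is -8 in column a, so a enters.
Ratio test on column a — row 1: entry -1 ≤ 0; row 2: (14/3)/1 = 14/3; row 3: (119/6)/5 = 119/30. Minimum is 119/30 at row 3 (u3 leaves); pivot element 5.
Divide row 3 by 5; eliminate column a from the other rows.
After both pivots, the entry at constraint row 1, column u3 is 1/5.

1/5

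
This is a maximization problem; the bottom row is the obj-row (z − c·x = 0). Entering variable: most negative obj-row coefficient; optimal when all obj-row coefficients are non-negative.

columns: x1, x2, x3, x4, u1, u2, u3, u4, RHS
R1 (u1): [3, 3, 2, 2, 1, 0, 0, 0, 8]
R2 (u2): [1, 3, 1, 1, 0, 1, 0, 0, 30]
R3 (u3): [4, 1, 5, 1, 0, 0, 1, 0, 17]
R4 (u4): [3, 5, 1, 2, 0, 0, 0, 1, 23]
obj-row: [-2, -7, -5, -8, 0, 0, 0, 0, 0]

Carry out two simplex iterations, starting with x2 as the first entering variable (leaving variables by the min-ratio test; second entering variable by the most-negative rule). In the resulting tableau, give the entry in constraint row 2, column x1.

Ratio test on column x2 — row 1: 8/3 = 8/3; row 2: 30/3 = 10; row 3: 17/1 = 17; row 4: 23/5 = 23/5. Minimum is 8/3 at row 1 (u1 leaves); pivot element 3.
Divide row 1 by 3; eliminate column x2 from the other rows.
Second iteration: most negative obj-row entry is -10/3 in column x4, so x4 enters.
Ratio test on column x4 — row 1: (8/3)/(2/3) = 4; row 2: entry -1 ≤ 0; row 3: (43/3)/(1/3) = 43; row 4: entry -4/3 ≤ 0. Minimum is 4 at row 1 (x2 leaves); pivot element 2/3.
Divide row 1 by 2/3; eliminate column x4 from the other rows.
After both pivots, the entry at constraint row 2, column x1 is -1/2.

-1/2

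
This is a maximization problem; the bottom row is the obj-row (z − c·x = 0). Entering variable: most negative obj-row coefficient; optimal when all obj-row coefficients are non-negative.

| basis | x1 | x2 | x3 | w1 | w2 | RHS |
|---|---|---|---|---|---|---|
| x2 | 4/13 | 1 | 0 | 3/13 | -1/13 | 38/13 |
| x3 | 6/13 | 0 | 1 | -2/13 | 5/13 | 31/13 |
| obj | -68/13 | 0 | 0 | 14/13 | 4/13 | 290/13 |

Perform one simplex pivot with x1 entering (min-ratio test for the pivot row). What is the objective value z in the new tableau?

148/3

Ratio test on column x1 — row 1: (38/13)/(4/13) = 19/2; row 2: (31/13)/(6/13) = 31/6. Minimum is 31/6 at row 2 (x3 leaves); pivot element 6/13.
Pivot on row 2; the obj-row RHS becomes 290/13 − (-68/13)·(31/6) = 148/3.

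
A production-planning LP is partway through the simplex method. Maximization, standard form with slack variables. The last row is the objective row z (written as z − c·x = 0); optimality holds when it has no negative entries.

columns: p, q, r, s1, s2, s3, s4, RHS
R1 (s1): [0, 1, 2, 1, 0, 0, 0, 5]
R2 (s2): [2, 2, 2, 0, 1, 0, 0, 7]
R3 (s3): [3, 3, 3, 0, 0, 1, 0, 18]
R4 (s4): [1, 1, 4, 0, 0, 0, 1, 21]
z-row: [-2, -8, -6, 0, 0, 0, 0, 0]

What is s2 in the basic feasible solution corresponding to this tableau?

s2 is basic (row 2); its value is the RHS of that row, 7.

7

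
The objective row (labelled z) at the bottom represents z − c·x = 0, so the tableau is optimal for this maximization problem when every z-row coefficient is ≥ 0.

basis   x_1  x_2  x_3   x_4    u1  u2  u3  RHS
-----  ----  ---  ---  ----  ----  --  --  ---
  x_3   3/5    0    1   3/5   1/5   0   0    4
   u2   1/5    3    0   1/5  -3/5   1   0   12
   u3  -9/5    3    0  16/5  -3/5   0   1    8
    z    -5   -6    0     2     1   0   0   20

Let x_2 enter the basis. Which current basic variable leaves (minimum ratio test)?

Column x_2 entries and ratios — x_3: 0 ≤ 0, skip; u2: 12/3 = 4; u3: 8/3 = 8/3.
Smallest ratio is 8/3 in the row of u3, so u3 leaves.

u3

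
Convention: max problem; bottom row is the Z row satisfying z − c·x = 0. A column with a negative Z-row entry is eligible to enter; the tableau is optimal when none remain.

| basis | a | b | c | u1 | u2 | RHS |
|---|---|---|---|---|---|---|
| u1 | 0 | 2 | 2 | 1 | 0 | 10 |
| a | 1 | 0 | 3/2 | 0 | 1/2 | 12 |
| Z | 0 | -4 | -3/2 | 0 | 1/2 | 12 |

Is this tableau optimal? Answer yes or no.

no

The Z-row has a negative entry -4 in column b, so it is not optimal.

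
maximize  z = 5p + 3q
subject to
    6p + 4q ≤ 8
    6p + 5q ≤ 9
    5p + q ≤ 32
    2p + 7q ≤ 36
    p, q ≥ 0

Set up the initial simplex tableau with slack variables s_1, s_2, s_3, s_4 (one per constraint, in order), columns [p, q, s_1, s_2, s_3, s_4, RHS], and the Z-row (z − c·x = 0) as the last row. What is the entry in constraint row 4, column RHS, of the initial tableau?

The RHS of constraint 4 is b_4 = 36.

36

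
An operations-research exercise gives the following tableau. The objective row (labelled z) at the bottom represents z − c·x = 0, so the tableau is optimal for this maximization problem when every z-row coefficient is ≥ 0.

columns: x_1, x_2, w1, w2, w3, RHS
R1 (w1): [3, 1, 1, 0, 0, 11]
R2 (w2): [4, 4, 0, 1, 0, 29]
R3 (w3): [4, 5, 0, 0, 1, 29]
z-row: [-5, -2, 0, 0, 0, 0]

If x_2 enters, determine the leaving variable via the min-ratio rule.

w3

Column x_2 entries and ratios — w1: 11/1 = 11; w2: 29/4 = 29/4; w3: 29/5 = 29/5.
Smallest ratio is 29/5 in the row of w3, so w3 leaves.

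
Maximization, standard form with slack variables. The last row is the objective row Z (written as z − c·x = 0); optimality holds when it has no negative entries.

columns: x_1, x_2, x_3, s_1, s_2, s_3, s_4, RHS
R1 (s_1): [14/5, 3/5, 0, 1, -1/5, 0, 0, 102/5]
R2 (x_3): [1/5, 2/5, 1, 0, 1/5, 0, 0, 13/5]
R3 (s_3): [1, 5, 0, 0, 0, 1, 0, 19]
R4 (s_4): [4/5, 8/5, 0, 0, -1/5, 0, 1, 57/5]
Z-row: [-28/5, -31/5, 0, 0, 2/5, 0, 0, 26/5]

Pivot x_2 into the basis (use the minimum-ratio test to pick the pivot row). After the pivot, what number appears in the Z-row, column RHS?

719/25

Ratio test on column x_2 — row 1: (102/5)/(3/5) = 34; row 2: (13/5)/(2/5) = 13/2; row 3: 19/5 = 19/5; row 4: (57/5)/(8/5) = 57/8. Minimum is 19/5 at row 3 (s_3 leaves); pivot element 5.
Divide row 3 by 5; eliminate column x_2 from the other rows.
Z-row update in column RHS: 26/5 − (-31/5)·(19/5) = 719/25.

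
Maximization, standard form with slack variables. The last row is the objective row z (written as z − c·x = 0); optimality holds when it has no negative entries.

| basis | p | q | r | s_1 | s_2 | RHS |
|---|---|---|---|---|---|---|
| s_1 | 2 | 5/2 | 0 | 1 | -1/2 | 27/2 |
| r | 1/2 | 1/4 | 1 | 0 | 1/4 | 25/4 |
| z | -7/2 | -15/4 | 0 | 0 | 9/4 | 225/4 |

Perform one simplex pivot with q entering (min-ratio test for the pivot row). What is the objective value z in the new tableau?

153/2

Ratio test on column q — row 1: (27/2)/(5/2) = 27/5; row 2: (25/4)/(1/4) = 25. Minimum is 27/5 at row 1 (s_1 leaves); pivot element 5/2.
Pivot on row 1; the z-row RHS becomes 225/4 − (-15/4)·(27/5) = 153/2.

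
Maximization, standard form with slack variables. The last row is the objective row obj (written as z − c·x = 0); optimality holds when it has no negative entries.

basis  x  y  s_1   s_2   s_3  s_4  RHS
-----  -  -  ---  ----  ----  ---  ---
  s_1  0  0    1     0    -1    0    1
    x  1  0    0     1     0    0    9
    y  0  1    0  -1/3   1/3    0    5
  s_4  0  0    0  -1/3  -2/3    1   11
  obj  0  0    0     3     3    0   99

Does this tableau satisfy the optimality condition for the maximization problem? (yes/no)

Every obj-row coefficient is ≥ 0, so the tableau is optimal.

yes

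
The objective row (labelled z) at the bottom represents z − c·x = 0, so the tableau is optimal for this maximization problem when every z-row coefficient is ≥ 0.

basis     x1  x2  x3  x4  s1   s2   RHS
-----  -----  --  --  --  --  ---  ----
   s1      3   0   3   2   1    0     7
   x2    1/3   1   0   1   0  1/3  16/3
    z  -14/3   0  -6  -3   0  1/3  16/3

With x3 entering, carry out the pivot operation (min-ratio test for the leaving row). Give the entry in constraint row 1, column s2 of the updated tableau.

Ratio test on column x3 — row 1: 7/3 = 7/3; row 2: entry 0 ≤ 0. Minimum is 7/3 at row 1 (s1 leaves); pivot element 3.
Divide row 1 by 3; eliminate column x3 from the other rows.
In the new row 1, the s2 entry is the old entry divided by the pivot: 0/3 = 0.

0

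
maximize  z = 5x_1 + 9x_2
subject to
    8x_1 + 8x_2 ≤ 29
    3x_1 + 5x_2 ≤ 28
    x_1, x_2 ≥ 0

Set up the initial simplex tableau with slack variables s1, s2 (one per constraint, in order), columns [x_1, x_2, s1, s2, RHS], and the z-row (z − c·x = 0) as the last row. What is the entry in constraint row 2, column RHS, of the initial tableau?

28

The RHS of constraint 2 is b_2 = 28.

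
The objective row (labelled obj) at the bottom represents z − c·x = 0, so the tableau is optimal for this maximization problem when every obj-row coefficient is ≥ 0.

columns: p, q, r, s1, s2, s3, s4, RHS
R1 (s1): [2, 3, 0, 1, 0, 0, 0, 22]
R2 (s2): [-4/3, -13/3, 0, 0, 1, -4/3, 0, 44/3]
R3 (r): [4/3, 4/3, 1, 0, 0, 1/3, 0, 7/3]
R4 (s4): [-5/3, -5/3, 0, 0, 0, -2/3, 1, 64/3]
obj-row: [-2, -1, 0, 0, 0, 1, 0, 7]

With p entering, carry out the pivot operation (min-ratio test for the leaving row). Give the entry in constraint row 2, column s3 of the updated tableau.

Ratio test on column p — row 1: 22/2 = 11; row 2: entry -4/3 ≤ 0; row 3: (7/3)/(4/3) = 7/4; row 4: entry -5/3 ≤ 0. Minimum is 7/4 at row 3 (r leaves); pivot element 4/3.
Divide row 3 by 4/3; eliminate column p from the other rows.
Row 2 update in column s3: -4/3 − (-4/3)·(1/4) = -1.

-1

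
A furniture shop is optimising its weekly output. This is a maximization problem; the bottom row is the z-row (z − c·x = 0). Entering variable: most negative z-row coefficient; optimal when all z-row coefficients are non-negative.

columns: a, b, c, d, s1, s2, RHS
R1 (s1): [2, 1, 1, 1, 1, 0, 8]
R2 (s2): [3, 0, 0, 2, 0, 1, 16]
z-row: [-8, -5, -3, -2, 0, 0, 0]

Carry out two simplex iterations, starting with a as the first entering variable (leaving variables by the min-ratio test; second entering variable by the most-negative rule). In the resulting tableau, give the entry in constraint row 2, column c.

Ratio test on column a — row 1: 8/2 = 4; row 2: 16/3 = 16/3. Minimum is 4 at row 1 (s1 leaves); pivot element 2.
Divide row 1 by 2; eliminate column a from the other rows.
Second iteration: most negative z-row entry is -1 in column b, so b enters.
Ratio test on column b — row 1: 4/(1/2) = 8; row 2: entry -3/2 ≤ 0. Minimum is 8 at row 1 (a leaves); pivot element 1/2.
Divide row 1 by 1/2; eliminate column b from the other rows.
After both pivots, the entry at constraint row 2, column c is 0.

0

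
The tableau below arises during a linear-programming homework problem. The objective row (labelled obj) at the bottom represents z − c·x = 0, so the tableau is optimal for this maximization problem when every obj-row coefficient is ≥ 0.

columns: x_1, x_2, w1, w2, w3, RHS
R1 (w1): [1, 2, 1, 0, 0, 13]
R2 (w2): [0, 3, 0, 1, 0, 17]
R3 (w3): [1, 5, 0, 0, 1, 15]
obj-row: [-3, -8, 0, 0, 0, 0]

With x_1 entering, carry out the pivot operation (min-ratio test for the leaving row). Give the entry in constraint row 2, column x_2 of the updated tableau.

3

Ratio test on column x_1 — row 1: 13/1 = 13; row 2: entry 0 ≤ 0; row 3: 15/1 = 15. Minimum is 13 at row 1 (w1 leaves); pivot element 1.
Divide row 1 by 1; eliminate column x_1 from the other rows.
Row 2 update in column x_2: 3 − 0·2 = 3.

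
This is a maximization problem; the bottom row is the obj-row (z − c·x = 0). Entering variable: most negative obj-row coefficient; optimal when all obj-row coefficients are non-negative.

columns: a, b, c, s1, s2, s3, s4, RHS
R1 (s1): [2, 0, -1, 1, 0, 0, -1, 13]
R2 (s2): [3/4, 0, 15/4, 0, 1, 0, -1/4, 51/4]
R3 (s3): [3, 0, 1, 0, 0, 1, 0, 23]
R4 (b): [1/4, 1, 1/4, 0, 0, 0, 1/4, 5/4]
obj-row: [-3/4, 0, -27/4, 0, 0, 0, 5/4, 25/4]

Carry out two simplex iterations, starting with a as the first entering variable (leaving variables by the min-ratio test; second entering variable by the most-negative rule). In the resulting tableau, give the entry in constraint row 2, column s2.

Ratio test on column a — row 1: 13/2 = 13/2; row 2: (51/4)/(3/4) = 17; row 3: 23/3 = 23/3; row 4: (5/4)/(1/4) = 5. Minimum is 5 at row 4 (b leaves); pivot element 1/4.
Divide row 4 by 1/4; eliminate column a from the other rows.
Second iteration: most negative obj-row entry is -6 in column c, so c enters.
Ratio test on column c — row 1: entry -3 ≤ 0; row 2: 9/3 = 3; row 3: entry -2 ≤ 0; row 4: 5/1 = 5. Minimum is 3 at row 2 (s2 leaves); pivot element 3.
Divide row 2 by 3; eliminate column c from the other rows.
After both pivots, the entry at constraint row 2, column s2 is 1/3.

1/3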